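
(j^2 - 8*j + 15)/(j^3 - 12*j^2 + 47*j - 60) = 1/(j - 4)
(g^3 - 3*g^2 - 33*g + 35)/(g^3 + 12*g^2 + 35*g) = (g^2 - 8*g + 7)/(g*(g + 7))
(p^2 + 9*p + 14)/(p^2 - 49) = (p + 2)/(p - 7)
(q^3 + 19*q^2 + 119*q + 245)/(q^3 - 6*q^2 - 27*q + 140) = (q^2 + 14*q + 49)/(q^2 - 11*q + 28)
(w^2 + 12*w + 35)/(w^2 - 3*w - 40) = (w + 7)/(w - 8)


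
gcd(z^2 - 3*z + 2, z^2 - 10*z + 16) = z - 2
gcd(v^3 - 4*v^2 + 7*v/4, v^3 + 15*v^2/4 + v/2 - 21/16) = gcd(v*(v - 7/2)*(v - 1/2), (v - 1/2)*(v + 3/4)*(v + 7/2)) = v - 1/2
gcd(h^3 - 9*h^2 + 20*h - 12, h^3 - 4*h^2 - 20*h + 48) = h^2 - 8*h + 12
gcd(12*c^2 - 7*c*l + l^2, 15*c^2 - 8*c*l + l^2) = 3*c - l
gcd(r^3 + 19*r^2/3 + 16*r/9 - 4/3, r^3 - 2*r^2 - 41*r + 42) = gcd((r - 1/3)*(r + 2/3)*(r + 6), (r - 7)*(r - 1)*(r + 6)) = r + 6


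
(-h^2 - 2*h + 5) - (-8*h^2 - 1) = 7*h^2 - 2*h + 6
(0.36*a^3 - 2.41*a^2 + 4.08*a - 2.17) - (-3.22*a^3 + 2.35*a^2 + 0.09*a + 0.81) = 3.58*a^3 - 4.76*a^2 + 3.99*a - 2.98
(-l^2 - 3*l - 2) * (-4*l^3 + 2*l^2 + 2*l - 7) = 4*l^5 + 10*l^4 - 3*l^2 + 17*l + 14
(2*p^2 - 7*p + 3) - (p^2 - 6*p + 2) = p^2 - p + 1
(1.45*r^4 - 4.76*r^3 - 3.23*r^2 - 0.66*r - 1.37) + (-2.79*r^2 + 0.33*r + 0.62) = 1.45*r^4 - 4.76*r^3 - 6.02*r^2 - 0.33*r - 0.75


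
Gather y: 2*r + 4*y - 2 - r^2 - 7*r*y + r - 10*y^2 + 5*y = -r^2 + 3*r - 10*y^2 + y*(9 - 7*r) - 2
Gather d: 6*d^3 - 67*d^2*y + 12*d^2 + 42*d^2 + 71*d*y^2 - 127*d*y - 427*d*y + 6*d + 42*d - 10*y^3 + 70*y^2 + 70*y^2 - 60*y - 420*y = 6*d^3 + d^2*(54 - 67*y) + d*(71*y^2 - 554*y + 48) - 10*y^3 + 140*y^2 - 480*y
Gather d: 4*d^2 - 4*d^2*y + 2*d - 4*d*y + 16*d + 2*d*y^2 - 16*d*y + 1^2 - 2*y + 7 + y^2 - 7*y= d^2*(4 - 4*y) + d*(2*y^2 - 20*y + 18) + y^2 - 9*y + 8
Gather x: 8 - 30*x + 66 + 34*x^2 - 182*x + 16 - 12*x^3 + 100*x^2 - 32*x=-12*x^3 + 134*x^2 - 244*x + 90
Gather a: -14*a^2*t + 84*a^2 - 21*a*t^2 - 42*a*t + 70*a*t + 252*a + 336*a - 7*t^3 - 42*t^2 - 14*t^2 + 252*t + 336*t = a^2*(84 - 14*t) + a*(-21*t^2 + 28*t + 588) - 7*t^3 - 56*t^2 + 588*t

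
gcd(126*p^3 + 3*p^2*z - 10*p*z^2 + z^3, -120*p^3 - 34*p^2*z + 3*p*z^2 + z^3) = -6*p + z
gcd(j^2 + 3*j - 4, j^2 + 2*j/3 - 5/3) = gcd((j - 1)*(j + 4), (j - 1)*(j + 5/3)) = j - 1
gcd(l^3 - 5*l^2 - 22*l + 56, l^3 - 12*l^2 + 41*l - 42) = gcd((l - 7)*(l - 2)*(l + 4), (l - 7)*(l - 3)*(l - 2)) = l^2 - 9*l + 14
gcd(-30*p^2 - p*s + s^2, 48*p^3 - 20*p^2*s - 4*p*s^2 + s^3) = 6*p - s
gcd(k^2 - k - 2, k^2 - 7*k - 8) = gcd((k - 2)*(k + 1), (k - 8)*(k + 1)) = k + 1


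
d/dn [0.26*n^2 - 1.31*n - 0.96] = 0.52*n - 1.31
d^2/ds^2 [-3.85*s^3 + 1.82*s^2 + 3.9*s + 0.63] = 3.64 - 23.1*s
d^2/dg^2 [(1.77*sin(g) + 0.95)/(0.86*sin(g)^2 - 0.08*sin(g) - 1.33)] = (-1.309092*sin(g)^5 - 2.932256*sin(g)^4 - 9.332892*sin(g)^3 + 0.0515279999999985*sin(g)^2 + 8.725123*sin(g) + 1.808724)/(0.636056*sin(g)^6 - 0.177504*sin(g)^5 - 2.934492*sin(g)^4 + 0.548512*sin(g)^3 + 4.538226*sin(g)^2 - 0.424536*sin(g) - 2.352637)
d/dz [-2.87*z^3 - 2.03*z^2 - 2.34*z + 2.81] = -8.61*z^2 - 4.06*z - 2.34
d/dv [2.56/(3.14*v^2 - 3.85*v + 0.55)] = (9.856 - 16.0768*v)/(3.14*v^2 - 3.85*v + 0.55)^2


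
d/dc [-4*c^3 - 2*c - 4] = -12*c^2 - 2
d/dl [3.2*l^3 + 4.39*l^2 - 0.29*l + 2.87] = 9.6*l^2 + 8.78*l - 0.29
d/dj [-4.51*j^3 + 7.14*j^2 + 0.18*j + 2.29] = -13.53*j^2 + 14.28*j + 0.18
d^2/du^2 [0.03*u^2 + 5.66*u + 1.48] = 0.0600000000000000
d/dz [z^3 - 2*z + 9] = 3*z^2 - 2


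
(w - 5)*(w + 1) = w^2 - 4*w - 5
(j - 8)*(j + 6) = j^2 - 2*j - 48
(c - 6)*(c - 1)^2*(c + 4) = c^4 - 4*c^3 - 19*c^2 + 46*c - 24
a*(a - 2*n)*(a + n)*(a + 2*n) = a^4 + a^3*n - 4*a^2*n^2 - 4*a*n^3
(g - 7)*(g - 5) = g^2 - 12*g + 35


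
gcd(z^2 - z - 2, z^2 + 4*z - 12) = z - 2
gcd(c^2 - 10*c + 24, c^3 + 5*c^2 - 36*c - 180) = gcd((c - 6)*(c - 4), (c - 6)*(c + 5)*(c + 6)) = c - 6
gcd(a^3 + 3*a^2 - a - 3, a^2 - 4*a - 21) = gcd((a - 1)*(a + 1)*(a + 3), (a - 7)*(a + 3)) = a + 3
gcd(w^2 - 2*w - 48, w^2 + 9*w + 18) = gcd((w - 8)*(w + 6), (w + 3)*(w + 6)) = w + 6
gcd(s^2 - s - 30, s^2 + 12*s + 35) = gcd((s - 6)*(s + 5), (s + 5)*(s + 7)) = s + 5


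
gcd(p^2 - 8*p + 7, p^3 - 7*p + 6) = p - 1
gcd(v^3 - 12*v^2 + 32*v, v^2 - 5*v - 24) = v - 8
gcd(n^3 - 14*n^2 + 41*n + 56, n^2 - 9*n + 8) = n - 8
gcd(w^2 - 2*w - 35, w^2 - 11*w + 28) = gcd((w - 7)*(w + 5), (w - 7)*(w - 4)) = w - 7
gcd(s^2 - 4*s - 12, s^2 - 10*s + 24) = s - 6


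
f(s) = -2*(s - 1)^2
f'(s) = 4 - 4*s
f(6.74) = -65.90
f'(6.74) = -22.96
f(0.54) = -0.42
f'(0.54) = 1.84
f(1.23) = -0.11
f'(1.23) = -0.92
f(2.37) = -3.75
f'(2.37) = -5.48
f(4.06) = -18.73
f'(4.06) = -12.24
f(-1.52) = -12.70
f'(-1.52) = 10.08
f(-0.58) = -4.99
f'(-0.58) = 6.32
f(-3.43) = -39.25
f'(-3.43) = 17.72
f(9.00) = -128.00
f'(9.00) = -32.00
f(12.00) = -242.00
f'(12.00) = -44.00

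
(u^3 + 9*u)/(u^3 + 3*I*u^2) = (u - 3*I)/u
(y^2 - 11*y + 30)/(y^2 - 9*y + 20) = (y - 6)/(y - 4)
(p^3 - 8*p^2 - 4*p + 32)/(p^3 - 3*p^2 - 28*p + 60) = (p^2 - 6*p - 16)/(p^2 - p - 30)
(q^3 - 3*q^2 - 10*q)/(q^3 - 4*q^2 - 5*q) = (q + 2)/(q + 1)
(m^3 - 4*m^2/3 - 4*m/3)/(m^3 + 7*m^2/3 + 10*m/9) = 3*(m - 2)/(3*m + 5)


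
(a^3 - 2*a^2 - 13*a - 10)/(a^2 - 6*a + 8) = (a^3 - 2*a^2 - 13*a - 10)/(a^2 - 6*a + 8)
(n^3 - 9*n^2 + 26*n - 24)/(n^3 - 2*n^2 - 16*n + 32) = (n - 3)/(n + 4)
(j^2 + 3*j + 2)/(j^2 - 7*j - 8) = (j + 2)/(j - 8)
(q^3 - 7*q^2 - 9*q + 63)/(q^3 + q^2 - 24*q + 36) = (q^2 - 4*q - 21)/(q^2 + 4*q - 12)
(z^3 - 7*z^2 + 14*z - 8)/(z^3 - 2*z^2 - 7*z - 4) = (z^2 - 3*z + 2)/(z^2 + 2*z + 1)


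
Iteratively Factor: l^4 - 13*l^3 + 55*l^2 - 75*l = (l)*(l^3 - 13*l^2 + 55*l - 75) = l*(l - 5)*(l^2 - 8*l + 15) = l*(l - 5)^2*(l - 3)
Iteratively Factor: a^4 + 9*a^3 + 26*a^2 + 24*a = (a)*(a^3 + 9*a^2 + 26*a + 24) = a*(a + 3)*(a^2 + 6*a + 8) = a*(a + 3)*(a + 4)*(a + 2)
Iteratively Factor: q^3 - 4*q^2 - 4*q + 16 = (q - 4)*(q^2 - 4) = (q - 4)*(q + 2)*(q - 2)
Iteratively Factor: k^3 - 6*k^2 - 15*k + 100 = (k - 5)*(k^2 - k - 20) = (k - 5)*(k + 4)*(k - 5)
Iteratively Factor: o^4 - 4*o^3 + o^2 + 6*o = (o)*(o^3 - 4*o^2 + o + 6) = o*(o - 3)*(o^2 - o - 2) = o*(o - 3)*(o - 2)*(o + 1)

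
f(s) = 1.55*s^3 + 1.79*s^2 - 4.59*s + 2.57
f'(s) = 4.65*s^2 + 3.58*s - 4.59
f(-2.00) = 6.51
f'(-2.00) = 6.85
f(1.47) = 4.61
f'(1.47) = 10.72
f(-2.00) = 6.51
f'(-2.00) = 6.85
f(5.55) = 297.21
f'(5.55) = 158.51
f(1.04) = 1.48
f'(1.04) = 4.16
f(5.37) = 269.56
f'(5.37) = 148.73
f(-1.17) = 7.91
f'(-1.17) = -2.41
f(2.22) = 18.16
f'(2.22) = 26.27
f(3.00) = 46.76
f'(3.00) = 48.00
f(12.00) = 2883.65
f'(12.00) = 707.97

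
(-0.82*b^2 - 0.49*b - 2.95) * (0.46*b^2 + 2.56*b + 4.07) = -0.3772*b^4 - 2.3246*b^3 - 5.9488*b^2 - 9.5463*b - 12.0065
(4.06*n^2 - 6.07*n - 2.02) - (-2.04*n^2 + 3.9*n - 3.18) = 6.1*n^2 - 9.97*n + 1.16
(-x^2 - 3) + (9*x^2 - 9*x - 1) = 8*x^2 - 9*x - 4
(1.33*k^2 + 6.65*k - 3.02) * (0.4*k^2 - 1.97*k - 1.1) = 0.532*k^4 + 0.0398999999999998*k^3 - 15.7715*k^2 - 1.3656*k + 3.322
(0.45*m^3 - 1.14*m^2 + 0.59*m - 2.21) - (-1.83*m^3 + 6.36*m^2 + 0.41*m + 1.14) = 2.28*m^3 - 7.5*m^2 + 0.18*m - 3.35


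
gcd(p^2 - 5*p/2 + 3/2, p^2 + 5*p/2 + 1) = 1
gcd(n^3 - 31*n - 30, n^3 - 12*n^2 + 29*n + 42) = n^2 - 5*n - 6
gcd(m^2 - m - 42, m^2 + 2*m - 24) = m + 6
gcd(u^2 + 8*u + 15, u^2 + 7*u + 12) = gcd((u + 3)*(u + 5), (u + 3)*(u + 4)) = u + 3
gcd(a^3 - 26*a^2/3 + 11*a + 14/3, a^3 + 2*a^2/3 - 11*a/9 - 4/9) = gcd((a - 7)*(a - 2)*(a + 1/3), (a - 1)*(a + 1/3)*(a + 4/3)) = a + 1/3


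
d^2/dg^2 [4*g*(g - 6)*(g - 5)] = 24*g - 88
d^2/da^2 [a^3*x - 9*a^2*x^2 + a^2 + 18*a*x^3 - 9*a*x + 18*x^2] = 6*a*x - 18*x^2 + 2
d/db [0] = 0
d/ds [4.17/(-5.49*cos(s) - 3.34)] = -22.8933*sin(s)/(5.49*cos(s) + 3.34)^2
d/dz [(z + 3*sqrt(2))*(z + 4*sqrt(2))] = 2*z + 7*sqrt(2)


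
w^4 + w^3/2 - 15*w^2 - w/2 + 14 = (w - 7/2)*(w - 1)*(w + 1)*(w + 4)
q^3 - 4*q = q*(q - 2)*(q + 2)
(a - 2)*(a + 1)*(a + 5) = a^3 + 4*a^2 - 7*a - 10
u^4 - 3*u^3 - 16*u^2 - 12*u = u*(u - 6)*(u + 1)*(u + 2)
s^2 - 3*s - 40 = (s - 8)*(s + 5)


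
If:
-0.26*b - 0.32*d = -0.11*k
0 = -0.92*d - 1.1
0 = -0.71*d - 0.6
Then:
No Solution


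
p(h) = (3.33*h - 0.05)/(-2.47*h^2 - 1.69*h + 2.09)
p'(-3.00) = 0.36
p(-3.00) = 0.67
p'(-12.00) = 0.01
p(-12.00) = 0.12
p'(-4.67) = 0.10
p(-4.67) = 0.36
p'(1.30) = 1.12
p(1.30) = -1.00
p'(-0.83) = 3.97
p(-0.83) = -1.57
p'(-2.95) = 0.38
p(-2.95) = 0.68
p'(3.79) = 0.08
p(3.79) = -0.32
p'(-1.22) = 85.90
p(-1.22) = -8.65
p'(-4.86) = 0.09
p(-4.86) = 0.34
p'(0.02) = 1.63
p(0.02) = 0.01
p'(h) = (3.33*h - 0.05)*(4.94*h + 1.69)/(-2.47*h^2 - 1.69*h + 2.09)^2 + 3.33/(-2.47*h^2 - 1.69*h + 2.09) = (8.2251*h^2 - 0.247*h + 6.8752)/(6.1009*h^4 + 8.3486*h^3 - 7.4685*h^2 - 7.0642*h + 4.3681)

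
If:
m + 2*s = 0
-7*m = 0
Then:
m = 0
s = 0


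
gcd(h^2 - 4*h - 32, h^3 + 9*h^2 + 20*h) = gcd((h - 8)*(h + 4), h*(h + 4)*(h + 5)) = h + 4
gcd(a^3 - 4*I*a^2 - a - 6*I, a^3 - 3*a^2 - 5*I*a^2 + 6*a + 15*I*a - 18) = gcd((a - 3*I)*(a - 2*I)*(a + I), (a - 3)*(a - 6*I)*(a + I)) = a + I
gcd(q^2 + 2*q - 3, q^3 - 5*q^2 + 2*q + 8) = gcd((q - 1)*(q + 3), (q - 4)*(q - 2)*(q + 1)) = 1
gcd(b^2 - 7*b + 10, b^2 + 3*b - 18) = 1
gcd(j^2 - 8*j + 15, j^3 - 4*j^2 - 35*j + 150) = j - 5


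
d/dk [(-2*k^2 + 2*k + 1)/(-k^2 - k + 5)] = (4*k^2 - 18*k + 11)/(k^4 + 2*k^3 - 9*k^2 - 10*k + 25)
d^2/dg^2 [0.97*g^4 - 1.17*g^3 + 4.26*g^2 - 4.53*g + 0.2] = 11.64*g^2 - 7.02*g + 8.52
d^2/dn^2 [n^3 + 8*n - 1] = 6*n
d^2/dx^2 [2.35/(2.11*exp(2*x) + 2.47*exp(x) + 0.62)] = (2.35*(4.22*exp(x) + 2.47)*(8.44*exp(x) + 4.94)*exp(x) - (19.834*exp(x) + 5.8045)*(2.11*exp(2*x) + 2.47*exp(x) + 0.62))*exp(x)/(2.11*exp(2*x) + 2.47*exp(x) + 0.62)^3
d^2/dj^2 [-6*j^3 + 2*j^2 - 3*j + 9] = 4 - 36*j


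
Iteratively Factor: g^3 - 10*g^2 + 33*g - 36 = (g - 4)*(g^2 - 6*g + 9) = (g - 4)*(g - 3)*(g - 3)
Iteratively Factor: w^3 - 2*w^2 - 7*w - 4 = (w - 4)*(w^2 + 2*w + 1) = (w - 4)*(w + 1)*(w + 1)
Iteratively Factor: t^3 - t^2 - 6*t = (t)*(t^2 - t - 6) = t*(t - 3)*(t + 2)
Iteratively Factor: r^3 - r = (r - 1)*(r^2 + r) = r*(r - 1)*(r + 1)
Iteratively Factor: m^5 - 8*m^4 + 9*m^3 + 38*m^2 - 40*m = (m - 4)*(m^4 - 4*m^3 - 7*m^2 + 10*m) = (m - 5)*(m - 4)*(m^3 + m^2 - 2*m) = m*(m - 5)*(m - 4)*(m^2 + m - 2) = m*(m - 5)*(m - 4)*(m - 1)*(m + 2)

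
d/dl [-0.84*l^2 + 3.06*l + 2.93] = 3.06 - 1.68*l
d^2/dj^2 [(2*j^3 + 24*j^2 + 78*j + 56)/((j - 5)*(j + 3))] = 8*(41*j^3 + 357*j^2 + 1131*j + 1031)/(j^6 - 6*j^5 - 33*j^4 + 172*j^3 + 495*j^2 - 1350*j - 3375)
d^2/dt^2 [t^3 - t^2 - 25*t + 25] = 6*t - 2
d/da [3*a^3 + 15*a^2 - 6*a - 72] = 9*a^2 + 30*a - 6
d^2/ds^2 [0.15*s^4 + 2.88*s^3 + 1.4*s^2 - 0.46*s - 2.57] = 1.8*s^2 + 17.28*s + 2.8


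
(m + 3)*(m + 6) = m^2 + 9*m + 18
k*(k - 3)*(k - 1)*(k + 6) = k^4 + 2*k^3 - 21*k^2 + 18*k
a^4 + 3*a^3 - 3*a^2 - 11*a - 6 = (a - 2)*(a + 1)^2*(a + 3)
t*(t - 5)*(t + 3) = t^3 - 2*t^2 - 15*t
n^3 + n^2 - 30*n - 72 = (n - 6)*(n + 3)*(n + 4)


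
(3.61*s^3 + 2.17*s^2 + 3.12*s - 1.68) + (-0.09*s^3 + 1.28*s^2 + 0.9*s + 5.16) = 3.52*s^3 + 3.45*s^2 + 4.02*s + 3.48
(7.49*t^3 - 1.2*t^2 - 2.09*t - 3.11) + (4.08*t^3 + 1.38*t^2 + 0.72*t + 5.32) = 11.57*t^3 + 0.18*t^2 - 1.37*t + 2.21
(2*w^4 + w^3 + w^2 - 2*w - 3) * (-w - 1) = -2*w^5 - 3*w^4 - 2*w^3 + w^2 + 5*w + 3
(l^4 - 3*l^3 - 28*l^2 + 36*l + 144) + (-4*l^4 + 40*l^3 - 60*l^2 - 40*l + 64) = -3*l^4 + 37*l^3 - 88*l^2 - 4*l + 208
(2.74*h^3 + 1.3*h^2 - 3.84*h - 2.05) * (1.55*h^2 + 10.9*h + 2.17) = 4.247*h^5 + 31.881*h^4 + 14.1638*h^3 - 42.2125*h^2 - 30.6778*h - 4.4485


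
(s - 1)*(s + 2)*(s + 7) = s^3 + 8*s^2 + 5*s - 14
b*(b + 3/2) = b^2 + 3*b/2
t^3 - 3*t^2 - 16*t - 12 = (t - 6)*(t + 1)*(t + 2)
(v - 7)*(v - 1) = v^2 - 8*v + 7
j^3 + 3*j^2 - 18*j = j*(j - 3)*(j + 6)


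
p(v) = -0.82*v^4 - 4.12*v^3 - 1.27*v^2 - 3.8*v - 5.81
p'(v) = -3.28*v^3 - 12.36*v^2 - 2.54*v - 3.8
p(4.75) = -911.50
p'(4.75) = -646.26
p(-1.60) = 8.52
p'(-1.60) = -17.94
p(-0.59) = -3.26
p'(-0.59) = -5.93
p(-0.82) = -1.65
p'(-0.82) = -8.22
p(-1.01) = 0.12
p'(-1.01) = -10.46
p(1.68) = -41.85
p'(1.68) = -58.50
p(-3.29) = 43.59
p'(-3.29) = -12.42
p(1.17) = -20.13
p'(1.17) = -28.94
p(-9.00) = -2451.02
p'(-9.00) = 1409.02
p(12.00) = -24357.17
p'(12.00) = -7481.96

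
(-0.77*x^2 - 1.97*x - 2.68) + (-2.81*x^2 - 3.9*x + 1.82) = -3.58*x^2 - 5.87*x - 0.86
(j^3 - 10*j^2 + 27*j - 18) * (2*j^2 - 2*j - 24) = 2*j^5 - 22*j^4 + 50*j^3 + 150*j^2 - 612*j + 432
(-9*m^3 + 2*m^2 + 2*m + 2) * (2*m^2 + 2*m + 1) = -18*m^5 - 14*m^4 - m^3 + 10*m^2 + 6*m + 2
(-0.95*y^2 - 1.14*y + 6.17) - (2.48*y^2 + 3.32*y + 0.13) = -3.43*y^2 - 4.46*y + 6.04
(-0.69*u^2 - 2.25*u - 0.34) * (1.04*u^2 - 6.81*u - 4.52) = -0.7176*u^4 + 2.3589*u^3 + 18.0877*u^2 + 12.4854*u + 1.5368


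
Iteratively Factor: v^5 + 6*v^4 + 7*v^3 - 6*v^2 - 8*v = (v + 1)*(v^4 + 5*v^3 + 2*v^2 - 8*v) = (v + 1)*(v + 4)*(v^3 + v^2 - 2*v) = (v + 1)*(v + 2)*(v + 4)*(v^2 - v) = (v - 1)*(v + 1)*(v + 2)*(v + 4)*(v)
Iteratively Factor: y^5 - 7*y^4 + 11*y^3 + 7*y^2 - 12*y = (y + 1)*(y^4 - 8*y^3 + 19*y^2 - 12*y) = (y - 1)*(y + 1)*(y^3 - 7*y^2 + 12*y) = y*(y - 1)*(y + 1)*(y^2 - 7*y + 12) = y*(y - 4)*(y - 1)*(y + 1)*(y - 3)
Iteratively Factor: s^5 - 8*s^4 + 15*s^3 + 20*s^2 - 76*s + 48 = (s - 2)*(s^4 - 6*s^3 + 3*s^2 + 26*s - 24) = (s - 2)*(s + 2)*(s^3 - 8*s^2 + 19*s - 12) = (s - 3)*(s - 2)*(s + 2)*(s^2 - 5*s + 4) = (s - 4)*(s - 3)*(s - 2)*(s + 2)*(s - 1)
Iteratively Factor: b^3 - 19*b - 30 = (b - 5)*(b^2 + 5*b + 6) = (b - 5)*(b + 2)*(b + 3)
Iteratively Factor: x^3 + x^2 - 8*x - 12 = (x - 3)*(x^2 + 4*x + 4) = (x - 3)*(x + 2)*(x + 2)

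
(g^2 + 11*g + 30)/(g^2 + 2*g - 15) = (g + 6)/(g - 3)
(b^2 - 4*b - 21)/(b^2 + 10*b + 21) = (b - 7)/(b + 7)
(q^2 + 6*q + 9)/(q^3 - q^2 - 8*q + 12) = (q + 3)/(q^2 - 4*q + 4)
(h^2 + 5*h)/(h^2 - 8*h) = (h + 5)/(h - 8)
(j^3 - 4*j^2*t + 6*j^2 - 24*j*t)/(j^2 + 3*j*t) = (j^2 - 4*j*t + 6*j - 24*t)/(j + 3*t)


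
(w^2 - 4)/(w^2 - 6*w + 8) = (w + 2)/(w - 4)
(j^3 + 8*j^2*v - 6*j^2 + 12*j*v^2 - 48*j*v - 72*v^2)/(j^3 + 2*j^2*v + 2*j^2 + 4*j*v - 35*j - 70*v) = (j^2 + 6*j*v - 6*j - 36*v)/(j^2 + 2*j - 35)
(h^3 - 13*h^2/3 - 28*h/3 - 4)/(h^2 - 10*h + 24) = (3*h^2 + 5*h + 2)/(3*(h - 4))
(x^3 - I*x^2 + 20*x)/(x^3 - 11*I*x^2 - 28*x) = (-x^2 + I*x - 20)/(-x^2 + 11*I*x + 28)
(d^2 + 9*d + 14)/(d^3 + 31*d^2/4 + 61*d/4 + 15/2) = 4*(d + 7)/(4*d^2 + 23*d + 15)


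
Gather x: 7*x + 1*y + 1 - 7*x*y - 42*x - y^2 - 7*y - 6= x*(-7*y - 35) - y^2 - 6*y - 5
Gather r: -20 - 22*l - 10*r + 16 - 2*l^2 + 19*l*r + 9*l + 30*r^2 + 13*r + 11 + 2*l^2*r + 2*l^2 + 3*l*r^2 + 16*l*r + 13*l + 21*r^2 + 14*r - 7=r^2*(3*l + 51) + r*(2*l^2 + 35*l + 17)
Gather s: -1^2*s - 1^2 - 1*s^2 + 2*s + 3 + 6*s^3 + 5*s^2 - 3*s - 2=6*s^3 + 4*s^2 - 2*s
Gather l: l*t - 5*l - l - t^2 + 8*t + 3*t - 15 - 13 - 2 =l*(t - 6) - t^2 + 11*t - 30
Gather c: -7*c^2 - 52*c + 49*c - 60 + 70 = -7*c^2 - 3*c + 10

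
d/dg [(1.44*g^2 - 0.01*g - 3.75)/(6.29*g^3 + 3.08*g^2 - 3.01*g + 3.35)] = (-9.0576*g^4 + 0.1258*g^3 + 66.4589*g^2 + 32.748*g - 11.321)/(39.5641*g^6 + 38.7464*g^5 - 28.3794*g^4 + 23.6014*g^3 + 29.6961*g^2 - 20.167*g + 11.2225)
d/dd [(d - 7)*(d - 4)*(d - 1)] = 3*d^2 - 24*d + 39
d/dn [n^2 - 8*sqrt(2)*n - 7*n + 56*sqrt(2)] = 2*n - 8*sqrt(2) - 7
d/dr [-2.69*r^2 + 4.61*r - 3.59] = 4.61 - 5.38*r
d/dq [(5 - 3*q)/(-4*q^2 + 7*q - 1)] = 4*(-3*q^2 + 10*q - 8)/(16*q^4 - 56*q^3 + 57*q^2 - 14*q + 1)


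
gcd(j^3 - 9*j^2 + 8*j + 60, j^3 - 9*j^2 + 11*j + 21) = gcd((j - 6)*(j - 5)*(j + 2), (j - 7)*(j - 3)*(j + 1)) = 1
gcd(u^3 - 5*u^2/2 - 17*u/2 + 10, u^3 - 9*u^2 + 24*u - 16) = u^2 - 5*u + 4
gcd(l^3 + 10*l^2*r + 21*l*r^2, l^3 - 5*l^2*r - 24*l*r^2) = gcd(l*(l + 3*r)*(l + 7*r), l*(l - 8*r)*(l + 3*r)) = l^2 + 3*l*r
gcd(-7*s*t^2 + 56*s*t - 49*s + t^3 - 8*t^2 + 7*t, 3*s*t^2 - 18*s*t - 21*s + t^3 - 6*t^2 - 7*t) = t - 7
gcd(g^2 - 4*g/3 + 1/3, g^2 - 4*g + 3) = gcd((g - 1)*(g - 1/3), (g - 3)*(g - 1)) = g - 1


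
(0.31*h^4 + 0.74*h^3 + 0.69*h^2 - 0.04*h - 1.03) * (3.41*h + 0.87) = 1.0571*h^5 + 2.7931*h^4 + 2.9967*h^3 + 0.4639*h^2 - 3.5471*h - 0.8961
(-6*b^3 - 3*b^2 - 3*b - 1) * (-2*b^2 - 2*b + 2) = 12*b^5 + 18*b^4 + 2*b^2 - 4*b - 2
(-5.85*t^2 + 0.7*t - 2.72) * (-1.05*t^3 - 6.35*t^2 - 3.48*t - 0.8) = 6.1425*t^5 + 36.4125*t^4 + 18.769*t^3 + 19.516*t^2 + 8.9056*t + 2.176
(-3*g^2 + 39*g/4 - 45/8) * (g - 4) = -3*g^3 + 87*g^2/4 - 357*g/8 + 45/2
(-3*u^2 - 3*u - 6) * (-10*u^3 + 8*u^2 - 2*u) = 30*u^5 + 6*u^4 + 42*u^3 - 42*u^2 + 12*u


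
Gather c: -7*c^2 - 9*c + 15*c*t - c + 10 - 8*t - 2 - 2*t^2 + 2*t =-7*c^2 + c*(15*t - 10) - 2*t^2 - 6*t + 8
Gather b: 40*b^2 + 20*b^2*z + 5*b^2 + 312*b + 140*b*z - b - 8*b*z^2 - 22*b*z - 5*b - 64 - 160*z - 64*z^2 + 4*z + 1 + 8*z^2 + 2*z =b^2*(20*z + 45) + b*(-8*z^2 + 118*z + 306) - 56*z^2 - 154*z - 63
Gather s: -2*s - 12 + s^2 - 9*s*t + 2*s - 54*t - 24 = s^2 - 9*s*t - 54*t - 36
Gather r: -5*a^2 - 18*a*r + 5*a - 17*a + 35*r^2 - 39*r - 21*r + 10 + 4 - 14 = -5*a^2 - 12*a + 35*r^2 + r*(-18*a - 60)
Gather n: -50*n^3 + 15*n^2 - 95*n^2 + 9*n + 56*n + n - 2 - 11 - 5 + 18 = -50*n^3 - 80*n^2 + 66*n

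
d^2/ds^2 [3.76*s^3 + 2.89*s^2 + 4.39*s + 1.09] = 22.56*s + 5.78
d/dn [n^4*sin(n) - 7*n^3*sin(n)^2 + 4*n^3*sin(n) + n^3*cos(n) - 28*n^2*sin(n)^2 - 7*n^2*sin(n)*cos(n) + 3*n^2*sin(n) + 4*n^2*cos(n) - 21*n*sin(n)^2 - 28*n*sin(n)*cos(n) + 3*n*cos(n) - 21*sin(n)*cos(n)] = n^4*cos(n) + 3*n^3*sin(n) - 7*n^3*sin(2*n) + 4*n^3*cos(n) + 8*n^2*sin(n) - 28*n^2*sin(2*n) + 6*n^2*cos(n) + 7*n^2*cos(2*n)/2 - 21*n^2/2 + 3*n*sin(n) - 28*n*sin(2*n) + 8*n*cos(n) - 28*n - 14*sin(2*n) + 3*cos(n) - 21*cos(2*n)/2 - 21/2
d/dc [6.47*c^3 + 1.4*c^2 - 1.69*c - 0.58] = 19.41*c^2 + 2.8*c - 1.69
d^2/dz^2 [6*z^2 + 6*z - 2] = 12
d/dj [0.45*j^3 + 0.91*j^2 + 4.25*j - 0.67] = 1.35*j^2 + 1.82*j + 4.25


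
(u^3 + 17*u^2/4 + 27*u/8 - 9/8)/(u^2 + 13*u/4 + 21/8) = (4*u^2 + 11*u - 3)/(4*u + 7)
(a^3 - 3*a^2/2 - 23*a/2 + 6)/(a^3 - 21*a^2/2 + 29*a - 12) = (a + 3)/(a - 6)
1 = 1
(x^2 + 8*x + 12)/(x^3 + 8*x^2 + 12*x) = 1/x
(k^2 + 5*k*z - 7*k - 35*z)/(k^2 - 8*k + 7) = (k + 5*z)/(k - 1)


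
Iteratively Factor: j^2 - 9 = (j - 3)*(j + 3)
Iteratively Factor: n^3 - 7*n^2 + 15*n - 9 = (n - 1)*(n^2 - 6*n + 9) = (n - 3)*(n - 1)*(n - 3)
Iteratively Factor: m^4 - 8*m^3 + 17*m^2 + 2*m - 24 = (m - 2)*(m^3 - 6*m^2 + 5*m + 12) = (m - 3)*(m - 2)*(m^2 - 3*m - 4) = (m - 3)*(m - 2)*(m + 1)*(m - 4)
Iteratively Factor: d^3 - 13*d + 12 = (d - 1)*(d^2 + d - 12) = (d - 3)*(d - 1)*(d + 4)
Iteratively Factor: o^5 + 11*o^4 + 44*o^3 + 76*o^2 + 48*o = (o + 3)*(o^4 + 8*o^3 + 20*o^2 + 16*o) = (o + 2)*(o + 3)*(o^3 + 6*o^2 + 8*o) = (o + 2)*(o + 3)*(o + 4)*(o^2 + 2*o) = (o + 2)^2*(o + 3)*(o + 4)*(o)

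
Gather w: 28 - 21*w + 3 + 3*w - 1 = 30 - 18*w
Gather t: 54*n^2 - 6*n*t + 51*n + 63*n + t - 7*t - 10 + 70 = 54*n^2 + 114*n + t*(-6*n - 6) + 60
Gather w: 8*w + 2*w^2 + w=2*w^2 + 9*w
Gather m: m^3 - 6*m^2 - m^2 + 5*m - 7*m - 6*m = m^3 - 7*m^2 - 8*m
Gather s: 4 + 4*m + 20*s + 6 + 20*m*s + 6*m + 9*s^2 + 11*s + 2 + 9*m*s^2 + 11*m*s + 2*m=12*m + s^2*(9*m + 9) + s*(31*m + 31) + 12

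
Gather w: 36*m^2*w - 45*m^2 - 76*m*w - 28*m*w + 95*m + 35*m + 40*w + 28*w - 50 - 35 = -45*m^2 + 130*m + w*(36*m^2 - 104*m + 68) - 85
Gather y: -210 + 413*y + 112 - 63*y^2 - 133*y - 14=-63*y^2 + 280*y - 112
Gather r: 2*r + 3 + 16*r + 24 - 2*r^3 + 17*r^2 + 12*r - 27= -2*r^3 + 17*r^2 + 30*r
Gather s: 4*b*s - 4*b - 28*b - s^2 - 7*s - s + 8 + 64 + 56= -32*b - s^2 + s*(4*b - 8) + 128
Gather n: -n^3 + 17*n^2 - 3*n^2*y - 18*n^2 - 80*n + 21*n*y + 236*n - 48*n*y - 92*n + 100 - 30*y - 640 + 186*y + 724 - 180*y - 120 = -n^3 + n^2*(-3*y - 1) + n*(64 - 27*y) - 24*y + 64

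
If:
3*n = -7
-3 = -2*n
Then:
No Solution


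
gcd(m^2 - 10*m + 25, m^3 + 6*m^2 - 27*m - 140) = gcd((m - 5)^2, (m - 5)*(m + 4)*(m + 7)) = m - 5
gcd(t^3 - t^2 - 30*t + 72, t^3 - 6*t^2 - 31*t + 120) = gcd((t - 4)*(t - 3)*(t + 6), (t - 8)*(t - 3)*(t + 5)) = t - 3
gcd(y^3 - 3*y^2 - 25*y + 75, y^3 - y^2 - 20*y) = y - 5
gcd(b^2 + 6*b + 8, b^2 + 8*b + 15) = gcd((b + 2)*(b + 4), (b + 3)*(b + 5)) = 1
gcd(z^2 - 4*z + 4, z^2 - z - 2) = z - 2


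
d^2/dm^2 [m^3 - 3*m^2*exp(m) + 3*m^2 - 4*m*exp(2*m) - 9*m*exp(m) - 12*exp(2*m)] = -3*m^2*exp(m) - 16*m*exp(2*m) - 21*m*exp(m) + 6*m - 64*exp(2*m) - 24*exp(m) + 6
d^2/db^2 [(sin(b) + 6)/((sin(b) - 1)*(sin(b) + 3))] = -(sin(b)^4 + 23*sin(b)^3 + 75*sin(b)^2 + 141*sin(b) + 96)/((sin(b) - 1)^2*(sin(b) + 3)^3)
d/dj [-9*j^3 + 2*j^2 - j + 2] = -27*j^2 + 4*j - 1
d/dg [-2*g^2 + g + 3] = 1 - 4*g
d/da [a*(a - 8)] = 2*a - 8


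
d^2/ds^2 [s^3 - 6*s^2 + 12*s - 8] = 6*s - 12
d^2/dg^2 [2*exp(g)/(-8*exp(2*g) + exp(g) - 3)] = 2*(-2*(16*exp(g) - 1)^2*exp(2*g) + (64*exp(g) - 3)*(8*exp(2*g) - exp(g) + 3)*exp(g) - (8*exp(2*g) - exp(g) + 3)^2)*exp(g)/(8*exp(2*g) - exp(g) + 3)^3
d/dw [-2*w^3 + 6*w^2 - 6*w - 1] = -6*w^2 + 12*w - 6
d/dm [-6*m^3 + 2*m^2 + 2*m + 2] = -18*m^2 + 4*m + 2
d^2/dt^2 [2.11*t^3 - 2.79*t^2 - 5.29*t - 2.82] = 12.66*t - 5.58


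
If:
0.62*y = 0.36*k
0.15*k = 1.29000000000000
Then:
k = 8.60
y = 4.99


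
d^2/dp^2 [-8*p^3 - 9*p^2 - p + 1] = -48*p - 18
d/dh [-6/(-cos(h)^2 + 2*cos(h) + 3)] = 12*(cos(h) - 1)*sin(h)/(sin(h)^2 + 2*cos(h) + 2)^2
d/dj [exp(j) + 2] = exp(j)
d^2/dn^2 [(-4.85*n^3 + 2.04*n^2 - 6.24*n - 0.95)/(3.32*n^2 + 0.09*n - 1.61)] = (5.6843418860808e-14*n^5 - 2.8421709430404e-14*n^4 - 190.705666*n^3 + 6.81415800000002*n^2 - 277.257558*n - 1.403854)/(36.594368*n^6 + 2.976048*n^5 - 53.157516*n^4 - 2.885679*n^3 + 25.778193*n^2 + 0.699867*n - 4.173281)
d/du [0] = 0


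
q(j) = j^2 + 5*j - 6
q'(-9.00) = -13.00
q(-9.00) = 30.00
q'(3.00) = 11.00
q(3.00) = 18.00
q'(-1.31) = 2.38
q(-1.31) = -10.83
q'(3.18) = 11.36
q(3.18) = 20.01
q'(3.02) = 11.04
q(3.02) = 18.22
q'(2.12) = 9.24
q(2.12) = 9.09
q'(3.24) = 11.48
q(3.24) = 20.70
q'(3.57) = 12.14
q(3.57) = 24.59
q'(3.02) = 11.04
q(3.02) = 18.22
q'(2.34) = 9.68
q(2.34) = 11.18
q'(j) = 2*j + 5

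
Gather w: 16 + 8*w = 8*w + 16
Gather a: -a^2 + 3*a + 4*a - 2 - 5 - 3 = -a^2 + 7*a - 10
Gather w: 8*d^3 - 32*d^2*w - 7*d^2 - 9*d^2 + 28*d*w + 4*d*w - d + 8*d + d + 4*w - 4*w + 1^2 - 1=8*d^3 - 16*d^2 + 8*d + w*(-32*d^2 + 32*d)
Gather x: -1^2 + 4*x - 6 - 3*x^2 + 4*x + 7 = -3*x^2 + 8*x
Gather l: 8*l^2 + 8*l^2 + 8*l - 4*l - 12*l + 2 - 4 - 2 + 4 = 16*l^2 - 8*l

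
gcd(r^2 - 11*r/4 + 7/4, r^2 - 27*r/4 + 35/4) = r - 7/4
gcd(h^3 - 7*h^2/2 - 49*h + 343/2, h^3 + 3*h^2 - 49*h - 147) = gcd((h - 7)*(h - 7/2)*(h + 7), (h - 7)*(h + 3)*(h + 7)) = h^2 - 49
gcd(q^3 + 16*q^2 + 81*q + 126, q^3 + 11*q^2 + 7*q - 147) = q + 7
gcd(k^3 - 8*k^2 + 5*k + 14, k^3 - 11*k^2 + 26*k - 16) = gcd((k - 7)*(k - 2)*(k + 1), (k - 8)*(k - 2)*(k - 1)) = k - 2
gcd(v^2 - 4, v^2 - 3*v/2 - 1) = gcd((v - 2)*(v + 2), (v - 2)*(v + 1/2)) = v - 2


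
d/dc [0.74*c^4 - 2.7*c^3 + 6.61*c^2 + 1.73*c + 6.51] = 2.96*c^3 - 8.1*c^2 + 13.22*c + 1.73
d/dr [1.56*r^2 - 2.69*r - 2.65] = 3.12*r - 2.69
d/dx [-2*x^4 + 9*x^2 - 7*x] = -8*x^3 + 18*x - 7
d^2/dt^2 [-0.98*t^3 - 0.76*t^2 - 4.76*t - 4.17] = -5.88*t - 1.52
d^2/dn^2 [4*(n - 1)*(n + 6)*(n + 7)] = 24*n + 96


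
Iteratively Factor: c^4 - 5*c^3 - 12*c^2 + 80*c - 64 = (c + 4)*(c^3 - 9*c^2 + 24*c - 16) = (c - 4)*(c + 4)*(c^2 - 5*c + 4) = (c - 4)*(c - 1)*(c + 4)*(c - 4)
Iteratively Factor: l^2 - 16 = (l + 4)*(l - 4)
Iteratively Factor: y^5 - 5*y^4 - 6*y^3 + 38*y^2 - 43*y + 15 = (y - 1)*(y^4 - 4*y^3 - 10*y^2 + 28*y - 15) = (y - 1)^2*(y^3 - 3*y^2 - 13*y + 15) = (y - 5)*(y - 1)^2*(y^2 + 2*y - 3) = (y - 5)*(y - 1)^2*(y + 3)*(y - 1)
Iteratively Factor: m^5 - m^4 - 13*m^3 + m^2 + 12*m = (m + 1)*(m^4 - 2*m^3 - 11*m^2 + 12*m) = (m - 1)*(m + 1)*(m^3 - m^2 - 12*m) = m*(m - 1)*(m + 1)*(m^2 - m - 12) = m*(m - 1)*(m + 1)*(m + 3)*(m - 4)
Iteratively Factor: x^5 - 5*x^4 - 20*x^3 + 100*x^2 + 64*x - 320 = (x - 4)*(x^4 - x^3 - 24*x^2 + 4*x + 80) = (x - 4)*(x + 2)*(x^3 - 3*x^2 - 18*x + 40) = (x - 4)*(x + 2)*(x + 4)*(x^2 - 7*x + 10) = (x - 4)*(x - 2)*(x + 2)*(x + 4)*(x - 5)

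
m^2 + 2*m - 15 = (m - 3)*(m + 5)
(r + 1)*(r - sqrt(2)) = r^2 - sqrt(2)*r + r - sqrt(2)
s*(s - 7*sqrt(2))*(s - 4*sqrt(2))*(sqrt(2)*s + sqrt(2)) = sqrt(2)*s^4 - 22*s^3 + sqrt(2)*s^3 - 22*s^2 + 56*sqrt(2)*s^2 + 56*sqrt(2)*s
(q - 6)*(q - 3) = q^2 - 9*q + 18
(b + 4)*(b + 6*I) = b^2 + 4*b + 6*I*b + 24*I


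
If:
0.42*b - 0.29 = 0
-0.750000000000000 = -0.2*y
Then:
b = 0.69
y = 3.75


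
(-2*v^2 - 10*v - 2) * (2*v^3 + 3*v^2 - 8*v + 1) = -4*v^5 - 26*v^4 - 18*v^3 + 72*v^2 + 6*v - 2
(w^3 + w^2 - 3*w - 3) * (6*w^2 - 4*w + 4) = 6*w^5 + 2*w^4 - 18*w^3 - 2*w^2 - 12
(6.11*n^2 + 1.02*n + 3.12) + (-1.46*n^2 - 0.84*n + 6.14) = 4.65*n^2 + 0.18*n + 9.26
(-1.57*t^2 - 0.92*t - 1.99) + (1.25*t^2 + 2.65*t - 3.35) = -0.32*t^2 + 1.73*t - 5.34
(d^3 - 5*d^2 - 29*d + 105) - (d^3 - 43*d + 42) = -5*d^2 + 14*d + 63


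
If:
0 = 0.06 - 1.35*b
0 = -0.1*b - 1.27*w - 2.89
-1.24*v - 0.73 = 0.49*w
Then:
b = 0.04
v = 0.31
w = -2.28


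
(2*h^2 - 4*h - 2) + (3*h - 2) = 2*h^2 - h - 4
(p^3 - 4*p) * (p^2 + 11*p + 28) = p^5 + 11*p^4 + 24*p^3 - 44*p^2 - 112*p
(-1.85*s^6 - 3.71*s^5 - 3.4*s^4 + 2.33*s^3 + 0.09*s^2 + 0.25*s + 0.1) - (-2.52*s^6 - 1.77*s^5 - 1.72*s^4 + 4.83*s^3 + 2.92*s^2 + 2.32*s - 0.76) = 0.67*s^6 - 1.94*s^5 - 1.68*s^4 - 2.5*s^3 - 2.83*s^2 - 2.07*s + 0.86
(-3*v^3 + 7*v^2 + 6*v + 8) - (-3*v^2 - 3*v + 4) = -3*v^3 + 10*v^2 + 9*v + 4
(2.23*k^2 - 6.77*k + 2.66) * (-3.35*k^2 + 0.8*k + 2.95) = -7.4705*k^4 + 24.4635*k^3 - 7.7485*k^2 - 17.8435*k + 7.847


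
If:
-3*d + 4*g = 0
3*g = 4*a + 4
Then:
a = 3*g/4 - 1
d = 4*g/3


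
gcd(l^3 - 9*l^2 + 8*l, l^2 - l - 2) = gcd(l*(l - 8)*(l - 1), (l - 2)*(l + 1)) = 1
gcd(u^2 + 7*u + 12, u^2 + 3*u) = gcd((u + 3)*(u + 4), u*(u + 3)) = u + 3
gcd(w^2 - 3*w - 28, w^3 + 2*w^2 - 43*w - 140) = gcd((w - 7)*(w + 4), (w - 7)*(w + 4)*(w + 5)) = w^2 - 3*w - 28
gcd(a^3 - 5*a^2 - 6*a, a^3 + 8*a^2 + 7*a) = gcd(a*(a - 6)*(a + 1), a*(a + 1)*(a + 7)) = a^2 + a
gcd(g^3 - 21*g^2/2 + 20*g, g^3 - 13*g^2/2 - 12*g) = g^2 - 8*g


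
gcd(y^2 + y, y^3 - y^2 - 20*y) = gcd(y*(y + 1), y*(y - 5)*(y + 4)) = y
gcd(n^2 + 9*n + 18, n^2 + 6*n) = n + 6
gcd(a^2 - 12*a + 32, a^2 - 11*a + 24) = a - 8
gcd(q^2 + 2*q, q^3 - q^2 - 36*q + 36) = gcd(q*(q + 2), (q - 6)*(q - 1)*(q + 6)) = 1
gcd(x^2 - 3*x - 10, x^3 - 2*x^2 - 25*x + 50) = x - 5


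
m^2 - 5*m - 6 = (m - 6)*(m + 1)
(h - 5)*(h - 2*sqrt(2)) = h^2 - 5*h - 2*sqrt(2)*h + 10*sqrt(2)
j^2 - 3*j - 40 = (j - 8)*(j + 5)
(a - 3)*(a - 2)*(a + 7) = a^3 + 2*a^2 - 29*a + 42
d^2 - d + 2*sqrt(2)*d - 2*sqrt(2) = (d - 1)*(d + 2*sqrt(2))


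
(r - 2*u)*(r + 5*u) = r^2 + 3*r*u - 10*u^2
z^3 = z^3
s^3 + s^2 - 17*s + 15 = (s - 3)*(s - 1)*(s + 5)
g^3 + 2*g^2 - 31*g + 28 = (g - 4)*(g - 1)*(g + 7)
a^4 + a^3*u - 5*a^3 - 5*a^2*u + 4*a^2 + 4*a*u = a*(a - 4)*(a - 1)*(a + u)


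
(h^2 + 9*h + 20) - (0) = h^2 + 9*h + 20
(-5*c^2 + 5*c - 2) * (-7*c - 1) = 35*c^3 - 30*c^2 + 9*c + 2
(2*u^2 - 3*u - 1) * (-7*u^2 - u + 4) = -14*u^4 + 19*u^3 + 18*u^2 - 11*u - 4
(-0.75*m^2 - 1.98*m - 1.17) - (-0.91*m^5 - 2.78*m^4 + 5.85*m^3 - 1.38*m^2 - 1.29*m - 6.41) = 0.91*m^5 + 2.78*m^4 - 5.85*m^3 + 0.63*m^2 - 0.69*m + 5.24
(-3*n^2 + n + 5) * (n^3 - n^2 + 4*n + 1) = -3*n^5 + 4*n^4 - 8*n^3 - 4*n^2 + 21*n + 5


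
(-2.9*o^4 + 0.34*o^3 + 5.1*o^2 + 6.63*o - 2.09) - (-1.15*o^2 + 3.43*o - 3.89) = -2.9*o^4 + 0.34*o^3 + 6.25*o^2 + 3.2*o + 1.8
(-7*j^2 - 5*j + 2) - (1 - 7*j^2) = 1 - 5*j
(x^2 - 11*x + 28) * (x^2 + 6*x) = x^4 - 5*x^3 - 38*x^2 + 168*x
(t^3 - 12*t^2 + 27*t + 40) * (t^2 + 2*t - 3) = t^5 - 10*t^4 + 130*t^2 - t - 120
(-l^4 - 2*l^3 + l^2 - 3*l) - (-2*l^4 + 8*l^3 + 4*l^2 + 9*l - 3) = l^4 - 10*l^3 - 3*l^2 - 12*l + 3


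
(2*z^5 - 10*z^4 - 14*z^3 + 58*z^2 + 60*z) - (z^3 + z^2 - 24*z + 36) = 2*z^5 - 10*z^4 - 15*z^3 + 57*z^2 + 84*z - 36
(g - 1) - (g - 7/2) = 5/2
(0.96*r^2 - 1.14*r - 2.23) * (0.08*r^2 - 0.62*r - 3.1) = 0.0768*r^4 - 0.6864*r^3 - 2.4476*r^2 + 4.9166*r + 6.913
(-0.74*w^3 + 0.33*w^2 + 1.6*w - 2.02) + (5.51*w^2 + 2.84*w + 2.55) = -0.74*w^3 + 5.84*w^2 + 4.44*w + 0.53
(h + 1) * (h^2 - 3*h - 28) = h^3 - 2*h^2 - 31*h - 28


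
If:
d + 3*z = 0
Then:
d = -3*z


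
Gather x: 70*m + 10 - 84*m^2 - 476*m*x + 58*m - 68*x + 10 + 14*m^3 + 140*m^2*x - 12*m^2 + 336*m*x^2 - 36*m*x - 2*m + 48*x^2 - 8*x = 14*m^3 - 96*m^2 + 126*m + x^2*(336*m + 48) + x*(140*m^2 - 512*m - 76) + 20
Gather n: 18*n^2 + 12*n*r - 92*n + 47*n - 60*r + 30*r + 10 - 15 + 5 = 18*n^2 + n*(12*r - 45) - 30*r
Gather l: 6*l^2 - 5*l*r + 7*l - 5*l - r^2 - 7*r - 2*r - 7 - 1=6*l^2 + l*(2 - 5*r) - r^2 - 9*r - 8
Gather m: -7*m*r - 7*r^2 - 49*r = -7*m*r - 7*r^2 - 49*r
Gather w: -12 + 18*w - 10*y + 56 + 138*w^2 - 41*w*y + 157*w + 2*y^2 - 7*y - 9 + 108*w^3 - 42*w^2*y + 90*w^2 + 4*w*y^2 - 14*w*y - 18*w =108*w^3 + w^2*(228 - 42*y) + w*(4*y^2 - 55*y + 157) + 2*y^2 - 17*y + 35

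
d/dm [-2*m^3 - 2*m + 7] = -6*m^2 - 2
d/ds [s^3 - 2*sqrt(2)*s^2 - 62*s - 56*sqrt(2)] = 3*s^2 - 4*sqrt(2)*s - 62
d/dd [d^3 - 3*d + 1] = 3*d^2 - 3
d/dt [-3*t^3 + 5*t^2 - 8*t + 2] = -9*t^2 + 10*t - 8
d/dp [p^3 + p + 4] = 3*p^2 + 1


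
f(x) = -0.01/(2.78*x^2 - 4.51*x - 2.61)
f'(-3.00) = -0.00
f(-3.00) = -0.00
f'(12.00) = 0.00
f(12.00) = -0.00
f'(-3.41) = -0.00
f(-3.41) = -0.00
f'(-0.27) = -0.04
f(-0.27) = 0.01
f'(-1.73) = -0.00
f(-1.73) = -0.00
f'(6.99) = 0.00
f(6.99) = -0.00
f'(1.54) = 0.00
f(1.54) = 0.00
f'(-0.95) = -0.01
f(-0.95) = -0.00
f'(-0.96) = -0.01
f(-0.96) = -0.00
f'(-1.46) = -0.00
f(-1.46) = -0.00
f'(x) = -0.01*(4.51 - 5.56*x)/(2.78*x^2 - 4.51*x - 2.61)^2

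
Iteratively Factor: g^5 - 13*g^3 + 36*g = (g + 2)*(g^4 - 2*g^3 - 9*g^2 + 18*g) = (g - 2)*(g + 2)*(g^3 - 9*g) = (g - 2)*(g + 2)*(g + 3)*(g^2 - 3*g) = (g - 3)*(g - 2)*(g + 2)*(g + 3)*(g)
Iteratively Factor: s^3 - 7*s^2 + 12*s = (s)*(s^2 - 7*s + 12) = s*(s - 3)*(s - 4)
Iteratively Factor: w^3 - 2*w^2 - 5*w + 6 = (w + 2)*(w^2 - 4*w + 3) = (w - 3)*(w + 2)*(w - 1)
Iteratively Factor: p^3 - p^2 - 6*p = (p + 2)*(p^2 - 3*p) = (p - 3)*(p + 2)*(p)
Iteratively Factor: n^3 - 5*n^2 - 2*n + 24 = (n - 3)*(n^2 - 2*n - 8) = (n - 3)*(n + 2)*(n - 4)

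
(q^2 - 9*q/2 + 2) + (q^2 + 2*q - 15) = 2*q^2 - 5*q/2 - 13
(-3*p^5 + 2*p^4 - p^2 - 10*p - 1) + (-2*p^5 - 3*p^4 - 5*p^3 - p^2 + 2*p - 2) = -5*p^5 - p^4 - 5*p^3 - 2*p^2 - 8*p - 3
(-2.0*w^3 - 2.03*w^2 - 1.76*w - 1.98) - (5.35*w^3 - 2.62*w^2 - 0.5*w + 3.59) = -7.35*w^3 + 0.59*w^2 - 1.26*w - 5.57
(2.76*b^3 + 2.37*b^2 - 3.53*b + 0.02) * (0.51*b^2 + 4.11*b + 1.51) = 1.4076*b^5 + 12.5523*b^4 + 12.108*b^3 - 10.9194*b^2 - 5.2481*b + 0.0302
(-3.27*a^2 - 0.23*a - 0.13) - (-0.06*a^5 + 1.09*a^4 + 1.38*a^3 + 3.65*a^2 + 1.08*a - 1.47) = 0.06*a^5 - 1.09*a^4 - 1.38*a^3 - 6.92*a^2 - 1.31*a + 1.34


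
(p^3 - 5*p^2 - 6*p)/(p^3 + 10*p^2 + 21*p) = (p^2 - 5*p - 6)/(p^2 + 10*p + 21)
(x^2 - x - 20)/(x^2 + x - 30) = (x + 4)/(x + 6)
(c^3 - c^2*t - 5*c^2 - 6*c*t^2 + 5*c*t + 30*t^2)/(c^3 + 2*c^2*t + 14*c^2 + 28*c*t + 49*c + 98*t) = (c^2 - 3*c*t - 5*c + 15*t)/(c^2 + 14*c + 49)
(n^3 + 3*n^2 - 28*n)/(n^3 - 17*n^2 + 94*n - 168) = n*(n + 7)/(n^2 - 13*n + 42)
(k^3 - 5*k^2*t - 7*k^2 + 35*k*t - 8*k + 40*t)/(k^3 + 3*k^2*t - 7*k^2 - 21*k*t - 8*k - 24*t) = (k - 5*t)/(k + 3*t)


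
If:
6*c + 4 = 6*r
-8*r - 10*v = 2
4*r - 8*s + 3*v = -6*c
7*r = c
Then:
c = -7/9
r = -1/9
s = -49/72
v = -1/9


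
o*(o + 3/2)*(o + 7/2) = o^3 + 5*o^2 + 21*o/4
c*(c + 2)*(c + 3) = c^3 + 5*c^2 + 6*c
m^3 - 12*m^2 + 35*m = m*(m - 7)*(m - 5)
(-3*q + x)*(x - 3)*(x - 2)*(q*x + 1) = -3*q^2*x^3 + 15*q^2*x^2 - 18*q^2*x + q*x^4 - 5*q*x^3 + 3*q*x^2 + 15*q*x - 18*q + x^3 - 5*x^2 + 6*x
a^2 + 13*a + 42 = (a + 6)*(a + 7)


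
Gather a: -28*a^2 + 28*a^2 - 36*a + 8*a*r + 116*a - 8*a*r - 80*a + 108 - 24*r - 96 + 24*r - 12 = 0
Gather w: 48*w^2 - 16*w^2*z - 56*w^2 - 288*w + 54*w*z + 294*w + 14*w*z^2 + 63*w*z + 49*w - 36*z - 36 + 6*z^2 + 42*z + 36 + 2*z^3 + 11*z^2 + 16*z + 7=w^2*(-16*z - 8) + w*(14*z^2 + 117*z + 55) + 2*z^3 + 17*z^2 + 22*z + 7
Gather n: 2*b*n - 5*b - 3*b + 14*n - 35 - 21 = -8*b + n*(2*b + 14) - 56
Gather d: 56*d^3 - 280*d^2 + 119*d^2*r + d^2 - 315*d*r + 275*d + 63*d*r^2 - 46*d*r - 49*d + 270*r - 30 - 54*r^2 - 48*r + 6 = 56*d^3 + d^2*(119*r - 279) + d*(63*r^2 - 361*r + 226) - 54*r^2 + 222*r - 24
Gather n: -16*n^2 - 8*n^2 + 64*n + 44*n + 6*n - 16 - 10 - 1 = -24*n^2 + 114*n - 27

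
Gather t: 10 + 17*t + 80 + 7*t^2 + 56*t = 7*t^2 + 73*t + 90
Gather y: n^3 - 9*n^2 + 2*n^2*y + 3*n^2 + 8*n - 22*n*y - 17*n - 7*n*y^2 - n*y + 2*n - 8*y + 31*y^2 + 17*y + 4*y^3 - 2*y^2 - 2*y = n^3 - 6*n^2 - 7*n + 4*y^3 + y^2*(29 - 7*n) + y*(2*n^2 - 23*n + 7)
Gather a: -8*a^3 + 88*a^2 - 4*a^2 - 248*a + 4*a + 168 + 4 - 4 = -8*a^3 + 84*a^2 - 244*a + 168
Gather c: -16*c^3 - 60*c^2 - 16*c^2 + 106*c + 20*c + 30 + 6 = -16*c^3 - 76*c^2 + 126*c + 36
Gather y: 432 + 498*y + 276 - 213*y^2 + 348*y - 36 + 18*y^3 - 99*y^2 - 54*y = 18*y^3 - 312*y^2 + 792*y + 672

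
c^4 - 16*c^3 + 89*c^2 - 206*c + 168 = (c - 7)*(c - 4)*(c - 3)*(c - 2)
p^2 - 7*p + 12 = (p - 4)*(p - 3)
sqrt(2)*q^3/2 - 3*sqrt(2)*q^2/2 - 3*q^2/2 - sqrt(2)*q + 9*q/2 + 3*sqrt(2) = (q - 3)*(q - 2*sqrt(2))*(sqrt(2)*q/2 + 1/2)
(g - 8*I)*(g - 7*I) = g^2 - 15*I*g - 56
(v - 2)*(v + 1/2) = v^2 - 3*v/2 - 1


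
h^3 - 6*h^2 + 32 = (h - 4)^2*(h + 2)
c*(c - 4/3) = c^2 - 4*c/3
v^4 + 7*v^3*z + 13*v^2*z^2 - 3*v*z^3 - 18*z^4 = (v - z)*(v + 2*z)*(v + 3*z)^2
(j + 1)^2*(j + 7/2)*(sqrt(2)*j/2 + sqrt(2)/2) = sqrt(2)*j^4/2 + 13*sqrt(2)*j^3/4 + 27*sqrt(2)*j^2/4 + 23*sqrt(2)*j/4 + 7*sqrt(2)/4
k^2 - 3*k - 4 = (k - 4)*(k + 1)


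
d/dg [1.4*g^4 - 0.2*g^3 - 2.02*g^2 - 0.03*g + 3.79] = 5.6*g^3 - 0.6*g^2 - 4.04*g - 0.03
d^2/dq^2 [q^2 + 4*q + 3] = 2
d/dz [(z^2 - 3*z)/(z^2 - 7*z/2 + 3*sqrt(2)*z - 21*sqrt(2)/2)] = 2*(-z*(z - 3)*(4*z - 7 + 6*sqrt(2)) + (2*z - 3)*(2*z^2 - 7*z + 6*sqrt(2)*z - 21*sqrt(2)))/(2*z^2 - 7*z + 6*sqrt(2)*z - 21*sqrt(2))^2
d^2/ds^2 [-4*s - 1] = 0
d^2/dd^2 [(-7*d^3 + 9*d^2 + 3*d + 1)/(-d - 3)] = 2*(7*d^3 + 63*d^2 + 189*d - 73)/(d^3 + 9*d^2 + 27*d + 27)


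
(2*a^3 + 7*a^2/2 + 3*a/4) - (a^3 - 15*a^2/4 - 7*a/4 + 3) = a^3 + 29*a^2/4 + 5*a/2 - 3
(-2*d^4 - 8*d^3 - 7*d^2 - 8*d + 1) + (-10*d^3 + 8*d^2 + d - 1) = -2*d^4 - 18*d^3 + d^2 - 7*d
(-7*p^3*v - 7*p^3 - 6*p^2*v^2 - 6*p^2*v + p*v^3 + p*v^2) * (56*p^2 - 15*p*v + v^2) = -392*p^5*v - 392*p^5 - 231*p^4*v^2 - 231*p^4*v + 139*p^3*v^3 + 139*p^3*v^2 - 21*p^2*v^4 - 21*p^2*v^3 + p*v^5 + p*v^4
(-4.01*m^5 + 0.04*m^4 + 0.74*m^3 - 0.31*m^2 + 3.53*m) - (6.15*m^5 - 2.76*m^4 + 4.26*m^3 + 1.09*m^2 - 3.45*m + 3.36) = -10.16*m^5 + 2.8*m^4 - 3.52*m^3 - 1.4*m^2 + 6.98*m - 3.36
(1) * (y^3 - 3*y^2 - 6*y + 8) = y^3 - 3*y^2 - 6*y + 8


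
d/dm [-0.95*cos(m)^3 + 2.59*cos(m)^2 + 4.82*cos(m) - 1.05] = (2.85*cos(m)^2 - 5.18*cos(m) - 4.82)*sin(m)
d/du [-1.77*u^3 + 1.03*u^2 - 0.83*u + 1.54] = -5.31*u^2 + 2.06*u - 0.83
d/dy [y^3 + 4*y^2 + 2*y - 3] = 3*y^2 + 8*y + 2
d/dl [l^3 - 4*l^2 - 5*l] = 3*l^2 - 8*l - 5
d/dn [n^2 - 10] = 2*n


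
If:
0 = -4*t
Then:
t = 0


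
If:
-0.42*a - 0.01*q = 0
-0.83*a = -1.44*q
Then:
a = 0.00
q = 0.00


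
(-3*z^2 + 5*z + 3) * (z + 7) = -3*z^3 - 16*z^2 + 38*z + 21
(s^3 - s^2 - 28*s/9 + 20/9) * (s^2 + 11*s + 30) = s^5 + 10*s^4 + 143*s^3/9 - 62*s^2 - 620*s/9 + 200/3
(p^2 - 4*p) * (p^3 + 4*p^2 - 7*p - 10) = p^5 - 23*p^3 + 18*p^2 + 40*p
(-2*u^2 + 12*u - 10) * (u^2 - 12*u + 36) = -2*u^4 + 36*u^3 - 226*u^2 + 552*u - 360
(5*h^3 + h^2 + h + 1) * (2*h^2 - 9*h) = 10*h^5 - 43*h^4 - 7*h^3 - 7*h^2 - 9*h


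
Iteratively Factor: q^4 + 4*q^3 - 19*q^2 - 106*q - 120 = (q + 2)*(q^3 + 2*q^2 - 23*q - 60) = (q + 2)*(q + 3)*(q^2 - q - 20) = (q - 5)*(q + 2)*(q + 3)*(q + 4)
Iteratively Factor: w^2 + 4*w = (w)*(w + 4)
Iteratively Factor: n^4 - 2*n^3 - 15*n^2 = (n + 3)*(n^3 - 5*n^2) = (n - 5)*(n + 3)*(n^2) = n*(n - 5)*(n + 3)*(n)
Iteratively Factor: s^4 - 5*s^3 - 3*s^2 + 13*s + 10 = (s - 5)*(s^3 - 3*s - 2) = (s - 5)*(s + 1)*(s^2 - s - 2) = (s - 5)*(s + 1)^2*(s - 2)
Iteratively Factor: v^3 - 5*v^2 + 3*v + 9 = (v + 1)*(v^2 - 6*v + 9) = (v - 3)*(v + 1)*(v - 3)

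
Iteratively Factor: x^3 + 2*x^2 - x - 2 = (x + 1)*(x^2 + x - 2) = (x - 1)*(x + 1)*(x + 2)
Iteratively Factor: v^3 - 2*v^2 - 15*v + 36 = (v - 3)*(v^2 + v - 12) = (v - 3)^2*(v + 4)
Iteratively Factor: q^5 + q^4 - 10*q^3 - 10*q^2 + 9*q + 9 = (q + 1)*(q^4 - 10*q^2 + 9) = (q - 3)*(q + 1)*(q^3 + 3*q^2 - q - 3) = (q - 3)*(q + 1)^2*(q^2 + 2*q - 3) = (q - 3)*(q - 1)*(q + 1)^2*(q + 3)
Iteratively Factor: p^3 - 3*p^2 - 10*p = (p + 2)*(p^2 - 5*p) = p*(p + 2)*(p - 5)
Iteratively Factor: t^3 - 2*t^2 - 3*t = (t + 1)*(t^2 - 3*t) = (t - 3)*(t + 1)*(t)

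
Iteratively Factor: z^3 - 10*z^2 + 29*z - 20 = (z - 5)*(z^2 - 5*z + 4) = (z - 5)*(z - 1)*(z - 4)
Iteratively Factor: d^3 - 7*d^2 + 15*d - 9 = (d - 3)*(d^2 - 4*d + 3) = (d - 3)^2*(d - 1)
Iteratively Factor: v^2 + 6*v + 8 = (v + 4)*(v + 2)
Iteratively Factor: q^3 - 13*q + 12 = (q + 4)*(q^2 - 4*q + 3) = (q - 3)*(q + 4)*(q - 1)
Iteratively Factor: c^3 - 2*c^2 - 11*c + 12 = (c - 4)*(c^2 + 2*c - 3) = (c - 4)*(c + 3)*(c - 1)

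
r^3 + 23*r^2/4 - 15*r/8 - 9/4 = (r - 3/4)*(r + 1/2)*(r + 6)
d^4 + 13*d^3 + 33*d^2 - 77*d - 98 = (d - 2)*(d + 1)*(d + 7)^2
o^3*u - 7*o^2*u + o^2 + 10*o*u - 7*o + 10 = (o - 5)*(o - 2)*(o*u + 1)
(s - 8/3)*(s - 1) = s^2 - 11*s/3 + 8/3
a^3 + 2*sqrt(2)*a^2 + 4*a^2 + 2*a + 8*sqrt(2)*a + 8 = (a + 4)*(a + sqrt(2))^2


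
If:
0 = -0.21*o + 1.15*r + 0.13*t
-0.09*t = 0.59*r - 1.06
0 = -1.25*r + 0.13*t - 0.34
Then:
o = 8.09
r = 0.57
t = 8.06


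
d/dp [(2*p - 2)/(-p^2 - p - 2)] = 2*(-p^2 - p + (p - 1)*(2*p + 1) - 2)/(p^2 + p + 2)^2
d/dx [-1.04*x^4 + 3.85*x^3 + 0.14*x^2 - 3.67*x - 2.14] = -4.16*x^3 + 11.55*x^2 + 0.28*x - 3.67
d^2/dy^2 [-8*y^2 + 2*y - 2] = -16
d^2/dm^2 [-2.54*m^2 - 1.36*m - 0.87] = -5.08000000000000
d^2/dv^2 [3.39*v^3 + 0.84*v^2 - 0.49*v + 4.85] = 20.34*v + 1.68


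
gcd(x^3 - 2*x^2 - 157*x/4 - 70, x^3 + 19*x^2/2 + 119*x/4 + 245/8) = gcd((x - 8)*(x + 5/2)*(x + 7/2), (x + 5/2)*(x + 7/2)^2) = x^2 + 6*x + 35/4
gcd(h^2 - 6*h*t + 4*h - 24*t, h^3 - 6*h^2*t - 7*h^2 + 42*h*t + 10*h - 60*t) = -h + 6*t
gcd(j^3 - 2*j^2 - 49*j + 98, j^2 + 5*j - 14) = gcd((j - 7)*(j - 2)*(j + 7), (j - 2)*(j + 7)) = j^2 + 5*j - 14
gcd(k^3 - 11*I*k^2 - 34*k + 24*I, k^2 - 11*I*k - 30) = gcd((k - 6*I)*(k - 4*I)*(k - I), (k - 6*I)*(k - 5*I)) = k - 6*I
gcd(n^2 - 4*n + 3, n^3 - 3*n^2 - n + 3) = n^2 - 4*n + 3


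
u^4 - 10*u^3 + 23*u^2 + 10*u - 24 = (u - 6)*(u - 4)*(u - 1)*(u + 1)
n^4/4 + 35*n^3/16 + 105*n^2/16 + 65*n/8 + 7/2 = (n/4 + 1)*(n + 1)*(n + 7/4)*(n + 2)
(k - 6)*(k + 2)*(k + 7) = k^3 + 3*k^2 - 40*k - 84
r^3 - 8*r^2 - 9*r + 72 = (r - 8)*(r - 3)*(r + 3)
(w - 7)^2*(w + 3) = w^3 - 11*w^2 + 7*w + 147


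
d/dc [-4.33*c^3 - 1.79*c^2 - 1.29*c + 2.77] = -12.99*c^2 - 3.58*c - 1.29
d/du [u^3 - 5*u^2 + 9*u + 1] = 3*u^2 - 10*u + 9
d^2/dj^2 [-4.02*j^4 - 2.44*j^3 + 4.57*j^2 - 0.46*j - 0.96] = -48.24*j^2 - 14.64*j + 9.14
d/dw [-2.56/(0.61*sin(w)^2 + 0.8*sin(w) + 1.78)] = (3.1232*sin(w) + 2.048)*cos(w)/(0.61*sin(w)^2 + 0.8*sin(w) + 1.78)^2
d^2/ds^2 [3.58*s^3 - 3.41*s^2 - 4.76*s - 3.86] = 21.48*s - 6.82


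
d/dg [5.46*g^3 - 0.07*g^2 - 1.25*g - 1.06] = 16.38*g^2 - 0.14*g - 1.25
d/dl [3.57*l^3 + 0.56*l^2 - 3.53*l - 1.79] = 10.71*l^2 + 1.12*l - 3.53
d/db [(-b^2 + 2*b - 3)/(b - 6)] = (-b^2 + 12*b - 9)/(b^2 - 12*b + 36)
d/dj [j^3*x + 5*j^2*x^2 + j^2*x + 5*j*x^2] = x*(3*j^2 + 10*j*x + 2*j + 5*x)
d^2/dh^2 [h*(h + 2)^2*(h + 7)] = 12*h^2 + 66*h + 64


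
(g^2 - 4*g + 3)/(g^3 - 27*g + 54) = (g - 1)/(g^2 + 3*g - 18)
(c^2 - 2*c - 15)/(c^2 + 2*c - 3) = (c - 5)/(c - 1)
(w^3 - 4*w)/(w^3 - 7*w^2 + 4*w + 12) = w*(w + 2)/(w^2 - 5*w - 6)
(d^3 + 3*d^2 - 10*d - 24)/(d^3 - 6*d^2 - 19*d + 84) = (d + 2)/(d - 7)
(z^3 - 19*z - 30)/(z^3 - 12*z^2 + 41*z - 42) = (z^3 - 19*z - 30)/(z^3 - 12*z^2 + 41*z - 42)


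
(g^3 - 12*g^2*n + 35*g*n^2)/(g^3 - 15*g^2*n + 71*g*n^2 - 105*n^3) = g/(g - 3*n)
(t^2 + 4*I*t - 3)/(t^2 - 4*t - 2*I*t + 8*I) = (t^2 + 4*I*t - 3)/(t^2 - 4*t - 2*I*t + 8*I)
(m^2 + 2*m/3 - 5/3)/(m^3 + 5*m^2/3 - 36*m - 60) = (m - 1)/(m^2 - 36)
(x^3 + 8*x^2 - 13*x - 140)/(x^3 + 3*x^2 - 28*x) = (x + 5)/x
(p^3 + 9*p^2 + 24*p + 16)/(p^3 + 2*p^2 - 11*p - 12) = (p + 4)/(p - 3)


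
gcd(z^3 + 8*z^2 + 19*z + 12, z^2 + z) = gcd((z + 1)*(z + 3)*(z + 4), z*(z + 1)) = z + 1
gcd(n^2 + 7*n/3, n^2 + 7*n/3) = n^2 + 7*n/3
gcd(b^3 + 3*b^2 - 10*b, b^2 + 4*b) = b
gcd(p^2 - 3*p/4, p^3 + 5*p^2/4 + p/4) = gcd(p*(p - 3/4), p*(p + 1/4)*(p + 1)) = p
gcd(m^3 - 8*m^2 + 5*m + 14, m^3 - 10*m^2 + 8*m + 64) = 1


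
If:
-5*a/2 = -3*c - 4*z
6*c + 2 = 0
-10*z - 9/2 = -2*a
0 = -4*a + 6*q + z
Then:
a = -28/17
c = -1/3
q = -395/408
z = -53/68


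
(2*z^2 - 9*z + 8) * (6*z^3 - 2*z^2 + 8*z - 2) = 12*z^5 - 58*z^4 + 82*z^3 - 92*z^2 + 82*z - 16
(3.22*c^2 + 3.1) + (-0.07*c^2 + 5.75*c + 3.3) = 3.15*c^2 + 5.75*c + 6.4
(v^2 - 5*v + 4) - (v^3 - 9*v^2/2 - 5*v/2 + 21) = -v^3 + 11*v^2/2 - 5*v/2 - 17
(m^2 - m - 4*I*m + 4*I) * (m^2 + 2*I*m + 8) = m^4 - m^3 - 2*I*m^3 + 16*m^2 + 2*I*m^2 - 16*m - 32*I*m + 32*I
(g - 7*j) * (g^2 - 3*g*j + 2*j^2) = g^3 - 10*g^2*j + 23*g*j^2 - 14*j^3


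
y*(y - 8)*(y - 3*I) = y^3 - 8*y^2 - 3*I*y^2 + 24*I*y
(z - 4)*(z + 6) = z^2 + 2*z - 24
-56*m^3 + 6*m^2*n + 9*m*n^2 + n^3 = (-2*m + n)*(4*m + n)*(7*m + n)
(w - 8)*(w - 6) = w^2 - 14*w + 48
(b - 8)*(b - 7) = b^2 - 15*b + 56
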